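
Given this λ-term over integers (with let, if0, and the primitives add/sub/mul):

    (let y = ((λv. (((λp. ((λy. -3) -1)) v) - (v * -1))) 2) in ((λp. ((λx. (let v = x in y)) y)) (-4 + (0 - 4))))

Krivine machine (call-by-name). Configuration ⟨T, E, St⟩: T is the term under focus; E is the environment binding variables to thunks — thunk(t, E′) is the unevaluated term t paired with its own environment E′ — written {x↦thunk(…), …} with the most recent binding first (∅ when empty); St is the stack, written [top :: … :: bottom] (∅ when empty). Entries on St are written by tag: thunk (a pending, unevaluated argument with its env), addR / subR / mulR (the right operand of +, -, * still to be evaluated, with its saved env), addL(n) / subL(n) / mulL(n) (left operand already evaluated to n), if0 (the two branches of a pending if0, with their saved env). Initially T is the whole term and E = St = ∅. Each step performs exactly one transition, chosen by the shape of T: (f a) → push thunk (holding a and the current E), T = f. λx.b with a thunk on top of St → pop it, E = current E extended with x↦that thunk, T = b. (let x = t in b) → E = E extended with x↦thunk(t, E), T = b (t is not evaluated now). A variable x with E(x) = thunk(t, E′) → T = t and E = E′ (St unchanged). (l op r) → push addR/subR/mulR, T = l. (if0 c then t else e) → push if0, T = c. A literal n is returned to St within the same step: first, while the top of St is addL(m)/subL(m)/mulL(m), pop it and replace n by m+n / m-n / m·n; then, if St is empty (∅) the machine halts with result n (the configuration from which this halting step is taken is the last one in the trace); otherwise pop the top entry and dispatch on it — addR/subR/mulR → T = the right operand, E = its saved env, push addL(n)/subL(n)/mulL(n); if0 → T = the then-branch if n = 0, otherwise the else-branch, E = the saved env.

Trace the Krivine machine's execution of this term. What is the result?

Answer: -1

Execution trace:
t=0: [T=(let y = ((λv. (((λp. ((λy. -3) -1)) v) - (v * -1))) 2) in ((λp. ((λx. (let v = x in y)) y)) (-4 + (0 - 4)))) | E=∅ | St=∅]
t=1: [T=((λp. ((λx. (let v = x in y)) y)) (-4 + (0 - 4))) | E={y↦thunk(((λv. (((λp. ((λy. -3) -1)) v) - (v * -1))) 2), ∅)} | St=∅]
t=2: [T=(λp. ((λx. (let v = x in y)) y)) | E={y↦thunk(((λv. (((λp. ((λy. -3) -1)) v) - (v * -1))) 2), ∅)} | St=[thunk]]
t=3: [T=((λx. (let v = x in y)) y) | E={p↦thunk((-4 + (0 - 4)), {y↦thunk(((λv. (((λp. ((λy. -3) -1)) v) - (v * -1))) 2), ∅)}), y↦thunk(((λv. (((λp. ((λy. -3) -1)) v) - (v * -1))) 2), ∅)} | St=∅]
t=4: [T=(λx. (let v = x in y)) | E={p↦thunk((-4 + (0 - 4)), {y↦thunk(((λv. (((λp. ((λy. -3) -1)) v) - (v * -1))) 2), ∅)}), y↦thunk(((λv. (((λp. ((λy. -3) -1)) v) - (v * -1))) 2), ∅)} | St=[thunk]]
t=5: [T=(let v = x in y) | E={x↦thunk(y, {p↦thunk((-4 + (0 - 4)), {y↦thunk(((λv. (((λp. ((λy. -3) -1)) v) - (v * -1))) 2), ∅)}), y↦thunk(((λv. (((λp. ((λy. -3) -1)) v) - (v * -1))) 2), ∅)}), p↦thunk((-4 + (0 - 4)), {y↦thunk(((λv. (((λp. ((λy. -3) -1)) v) - (v * -1))) 2), ∅)}), y↦thunk(((λv. (((λp. ((λy. -3) -1)) v) - (v * -1))) 2), ∅)} | St=∅]
t=6: [T=y | E={v↦thunk(x, {x↦thunk(y, {p↦thunk((-4 + (0 - 4)), {y↦thunk(((λv. (((λp. ((λy. -3) -1)) v) - (v * -1))) 2), ∅)}), y↦thunk(((λv. (((λp. ((λy. -3) -1)) v) - (v * -1))) 2), ∅)}), p↦thunk((-4 + (0 - 4)), {y↦thunk(((λv. (((λp. ((λy. -3) -1)) v) - (v * -1))) 2), ∅)}), y↦thunk(((λv. (((λp. ((λy. -3) -1)) v) - (v * -1))) 2), ∅)}), x↦thunk(y, {p↦thunk((-4 + (0 - 4)), {y↦thunk(((λv. (((λp. ((λy. -3) -1)) v) - (v * -1))) 2), ∅)}), y↦thunk(((λv. (((λp. ((λy. -3) -1)) v) - (v * -1))) 2), ∅)}), p↦thunk((-4 + (0 - 4)), {y↦thunk(((λv. (((λp. ((λy. -3) -1)) v) - (v * -1))) 2), ∅)}), y↦thunk(((λv. (((λp. ((λy. -3) -1)) v) - (v * -1))) 2), ∅)} | St=∅]
t=7: [T=((λv. (((λp. ((λy. -3) -1)) v) - (v * -1))) 2) | E=∅ | St=∅]
t=8: [T=(λv. (((λp. ((λy. -3) -1)) v) - (v * -1))) | E=∅ | St=[thunk]]
t=9: [T=(((λp. ((λy. -3) -1)) v) - (v * -1)) | E={v↦thunk(2, ∅)} | St=∅]
t=10: [T=((λp. ((λy. -3) -1)) v) | E={v↦thunk(2, ∅)} | St=[subR]]
t=11: [T=(λp. ((λy. -3) -1)) | E={v↦thunk(2, ∅)} | St=[thunk :: subR]]
t=12: [T=((λy. -3) -1) | E={p↦thunk(v, {v↦thunk(2, ∅)}), v↦thunk(2, ∅)} | St=[subR]]
t=13: [T=(λy. -3) | E={p↦thunk(v, {v↦thunk(2, ∅)}), v↦thunk(2, ∅)} | St=[thunk :: subR]]
t=14: [T=-3 | E={y↦thunk(-1, {p↦thunk(v, {v↦thunk(2, ∅)}), v↦thunk(2, ∅)}), p↦thunk(v, {v↦thunk(2, ∅)}), v↦thunk(2, ∅)} | St=[subR]]
t=15: [T=(v * -1) | E={v↦thunk(2, ∅)} | St=[subL(-3)]]
t=16: [T=v | E={v↦thunk(2, ∅)} | St=[mulR :: subL(-3)]]
t=17: [T=2 | E=∅ | St=[mulR :: subL(-3)]]
t=18: [T=-1 | E={v↦thunk(2, ∅)} | St=[mulL(2) :: subL(-3)]]
→ final value -1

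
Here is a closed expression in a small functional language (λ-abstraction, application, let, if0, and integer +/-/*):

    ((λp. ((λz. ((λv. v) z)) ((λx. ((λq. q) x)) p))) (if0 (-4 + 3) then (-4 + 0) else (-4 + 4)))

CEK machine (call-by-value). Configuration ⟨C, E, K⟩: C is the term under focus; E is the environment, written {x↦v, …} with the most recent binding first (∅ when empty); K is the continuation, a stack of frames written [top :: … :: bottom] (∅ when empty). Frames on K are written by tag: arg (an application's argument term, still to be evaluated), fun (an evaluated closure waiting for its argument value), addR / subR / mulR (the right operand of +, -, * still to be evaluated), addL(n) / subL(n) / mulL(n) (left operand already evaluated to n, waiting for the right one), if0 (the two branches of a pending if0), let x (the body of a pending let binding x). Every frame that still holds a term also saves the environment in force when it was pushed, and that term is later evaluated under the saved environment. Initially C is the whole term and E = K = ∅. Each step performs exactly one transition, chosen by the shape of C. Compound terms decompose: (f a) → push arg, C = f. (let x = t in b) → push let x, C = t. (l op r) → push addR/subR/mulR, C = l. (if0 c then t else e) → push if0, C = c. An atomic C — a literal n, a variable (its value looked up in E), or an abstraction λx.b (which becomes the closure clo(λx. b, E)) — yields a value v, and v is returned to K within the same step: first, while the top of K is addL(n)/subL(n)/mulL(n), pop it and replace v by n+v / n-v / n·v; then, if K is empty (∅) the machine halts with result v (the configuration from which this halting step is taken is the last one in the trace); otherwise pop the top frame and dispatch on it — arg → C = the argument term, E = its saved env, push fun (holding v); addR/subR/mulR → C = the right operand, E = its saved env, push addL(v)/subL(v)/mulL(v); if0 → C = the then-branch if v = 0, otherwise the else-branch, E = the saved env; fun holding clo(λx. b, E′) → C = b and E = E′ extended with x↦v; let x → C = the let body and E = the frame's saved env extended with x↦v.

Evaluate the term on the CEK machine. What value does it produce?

Answer: 0

Execution trace:
[0] ⟨C=((λp. ((λz. ((λv. v) z)) ((λx. ((λq. q) x)) p))) (if0 (-4 + 3) then (-4 + 0) else (-4 + 4))); E=∅; K=∅⟩
[1] ⟨C=(λp. ((λz. ((λv. v) z)) ((λx. ((λq. q) x)) p))); E=∅; K=[arg]⟩
[2] ⟨C=(if0 (-4 + 3) then (-4 + 0) else (-4 + 4)); E=∅; K=[fun]⟩
[3] ⟨C=(-4 + 3); E=∅; K=[if0 :: fun]⟩
[4] ⟨C=-4; E=∅; K=[addR :: if0 :: fun]⟩
[5] ⟨C=3; E=∅; K=[addL(-4) :: if0 :: fun]⟩
[6] ⟨C=(-4 + 4); E=∅; K=[fun]⟩
[7] ⟨C=-4; E=∅; K=[addR :: fun]⟩
[8] ⟨C=4; E=∅; K=[addL(-4) :: fun]⟩
[9] ⟨C=((λz. ((λv. v) z)) ((λx. ((λq. q) x)) p)); E={p↦0}; K=∅⟩
[10] ⟨C=(λz. ((λv. v) z)); E={p↦0}; K=[arg]⟩
[11] ⟨C=((λx. ((λq. q) x)) p); E={p↦0}; K=[fun]⟩
[12] ⟨C=(λx. ((λq. q) x)); E={p↦0}; K=[arg :: fun]⟩
[13] ⟨C=p; E={p↦0}; K=[fun :: fun]⟩
[14] ⟨C=((λq. q) x); E={x↦0, p↦0}; K=[fun]⟩
[15] ⟨C=(λq. q); E={x↦0, p↦0}; K=[arg :: fun]⟩
[16] ⟨C=x; E={x↦0, p↦0}; K=[fun :: fun]⟩
[17] ⟨C=q; E={q↦0, x↦0, p↦0}; K=[fun]⟩
[18] ⟨C=((λv. v) z); E={z↦0, p↦0}; K=∅⟩
[19] ⟨C=(λv. v); E={z↦0, p↦0}; K=[arg]⟩
[20] ⟨C=z; E={z↦0, p↦0}; K=[fun]⟩
[21] ⟨C=v; E={v↦0, z↦0, p↦0}; K=∅⟩
→ final value 0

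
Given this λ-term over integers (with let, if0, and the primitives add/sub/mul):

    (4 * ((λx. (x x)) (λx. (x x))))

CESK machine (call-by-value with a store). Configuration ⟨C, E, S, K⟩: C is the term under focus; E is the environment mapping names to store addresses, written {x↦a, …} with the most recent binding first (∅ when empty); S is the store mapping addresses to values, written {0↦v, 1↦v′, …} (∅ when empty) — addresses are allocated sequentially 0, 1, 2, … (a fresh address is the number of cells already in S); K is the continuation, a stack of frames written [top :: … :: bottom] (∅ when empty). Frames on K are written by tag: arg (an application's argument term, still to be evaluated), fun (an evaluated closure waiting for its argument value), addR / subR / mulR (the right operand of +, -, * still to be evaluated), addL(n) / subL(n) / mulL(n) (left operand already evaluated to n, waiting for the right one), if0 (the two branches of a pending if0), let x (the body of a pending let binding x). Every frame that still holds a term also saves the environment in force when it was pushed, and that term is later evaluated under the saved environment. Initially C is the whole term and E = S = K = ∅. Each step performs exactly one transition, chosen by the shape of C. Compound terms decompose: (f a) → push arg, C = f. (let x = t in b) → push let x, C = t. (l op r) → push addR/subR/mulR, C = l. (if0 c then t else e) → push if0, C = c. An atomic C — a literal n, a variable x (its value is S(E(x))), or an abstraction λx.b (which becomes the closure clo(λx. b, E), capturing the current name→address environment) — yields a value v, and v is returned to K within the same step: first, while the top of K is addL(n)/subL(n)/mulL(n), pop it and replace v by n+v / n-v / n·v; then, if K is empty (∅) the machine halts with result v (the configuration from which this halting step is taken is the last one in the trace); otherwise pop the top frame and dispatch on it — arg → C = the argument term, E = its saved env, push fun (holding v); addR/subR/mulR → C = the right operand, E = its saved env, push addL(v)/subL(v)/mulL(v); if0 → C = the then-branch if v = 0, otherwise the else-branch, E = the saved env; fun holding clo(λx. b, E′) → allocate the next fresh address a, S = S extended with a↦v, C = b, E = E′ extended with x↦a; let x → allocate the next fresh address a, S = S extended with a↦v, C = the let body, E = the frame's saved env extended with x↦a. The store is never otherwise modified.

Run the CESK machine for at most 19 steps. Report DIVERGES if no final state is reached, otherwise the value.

0. <C=(4 * ((λx. (x x)) (λx. (x x)))), E=∅, S=∅, K=∅>
1. <C=4, E=∅, S=∅, K=[mulR]>
2. <C=((λx. (x x)) (λx. (x x))), E=∅, S=∅, K=[mulL(4)]>
3. <C=(λx. (x x)), E=∅, S=∅, K=[arg :: mulL(4)]>
4. <C=(λx. (x x)), E=∅, S=∅, K=[fun :: mulL(4)]>
5. <C=(x x), E={x↦0}, S={0↦clo(λx. (x x), ∅)}, K=[mulL(4)]>
6. <C=x, E={x↦0}, S={0↦clo(λx. (x x), ∅)}, K=[arg :: mulL(4)]>
7. <C=x, E={x↦0}, S={0↦clo(λx. (x x), ∅)}, K=[fun :: mulL(4)]>
8. <C=(x x), E={x↦1}, S={0↦clo(λx. (x x), ∅), 1↦clo(λx. (x x), ∅)}, K=[mulL(4)]>
9. <C=x, E={x↦1}, S={0↦clo(λx. (x x), ∅), 1↦clo(λx. (x x), ∅)}, K=[arg :: mulL(4)]>
10. <C=x, E={x↦1}, S={0↦clo(λx. (x x), ∅), 1↦clo(λx. (x x), ∅)}, K=[fun :: mulL(4)]>
11. <C=(x x), E={x↦2}, S={0↦clo(λx. (x x), ∅), 1↦clo(λx. (x x), ∅), 2↦clo(λx. (x x), ∅)}, K=[mulL(4)]>
12. <C=x, E={x↦2}, S={0↦clo(λx. (x x), ∅), 1↦clo(λx. (x x), ∅), 2↦clo(λx. (x x), ∅)}, K=[arg :: mulL(4)]>
13. <C=x, E={x↦2}, S={0↦clo(λx. (x x), ∅), 1↦clo(λx. (x x), ∅), 2↦clo(λx. (x x), ∅)}, K=[fun :: mulL(4)]>
14. <C=(x x), E={x↦3}, S={0↦clo(λx. (x x), ∅), 1↦clo(λx. (x x), ∅), 2↦clo(λx. (x x), ∅), 3↦clo(λx. (x x), ∅)}, K=[mulL(4)]>
15. <C=x, E={x↦3}, S={0↦clo(λx. (x x), ∅), 1↦clo(λx. (x x), ∅), 2↦clo(λx. (x x), ∅), 3↦clo(λx. (x x), ∅)}, K=[arg :: mulL(4)]>
16. <C=x, E={x↦3}, S={0↦clo(λx. (x x), ∅), 1↦clo(λx. (x x), ∅), 2↦clo(λx. (x x), ∅), 3↦clo(λx. (x x), ∅)}, K=[fun :: mulL(4)]>
17. <C=(x x), E={x↦4}, S={0↦clo(λx. (x x), ∅), 1↦clo(λx. (x x), ∅), 2↦clo(λx. (x x), ∅), 3↦clo(λx. (x x), ∅), 4↦clo(λx. (x x), ∅)}, K=[mulL(4)]>
18. <C=x, E={x↦4}, S={0↦clo(λx. (x x), ∅), 1↦clo(λx. (x x), ∅), 2↦clo(λx. (x x), ∅), 3↦clo(λx. (x x), ∅), 4↦clo(λx. (x x), ∅)}, K=[arg :: mulL(4)]>
19. <C=x, E={x↦4}, S={0↦clo(λx. (x x), ∅), 1↦clo(λx. (x x), ∅), 2↦clo(λx. (x x), ∅), 3↦clo(λx. (x x), ∅), 4↦clo(λx. (x x), ∅)}, K=[fun :: mulL(4)]>
→ 19 transitions taken and the configuration is still not final: no result within 19 steps

Answer: DIVERGES (no final state within 19 steps)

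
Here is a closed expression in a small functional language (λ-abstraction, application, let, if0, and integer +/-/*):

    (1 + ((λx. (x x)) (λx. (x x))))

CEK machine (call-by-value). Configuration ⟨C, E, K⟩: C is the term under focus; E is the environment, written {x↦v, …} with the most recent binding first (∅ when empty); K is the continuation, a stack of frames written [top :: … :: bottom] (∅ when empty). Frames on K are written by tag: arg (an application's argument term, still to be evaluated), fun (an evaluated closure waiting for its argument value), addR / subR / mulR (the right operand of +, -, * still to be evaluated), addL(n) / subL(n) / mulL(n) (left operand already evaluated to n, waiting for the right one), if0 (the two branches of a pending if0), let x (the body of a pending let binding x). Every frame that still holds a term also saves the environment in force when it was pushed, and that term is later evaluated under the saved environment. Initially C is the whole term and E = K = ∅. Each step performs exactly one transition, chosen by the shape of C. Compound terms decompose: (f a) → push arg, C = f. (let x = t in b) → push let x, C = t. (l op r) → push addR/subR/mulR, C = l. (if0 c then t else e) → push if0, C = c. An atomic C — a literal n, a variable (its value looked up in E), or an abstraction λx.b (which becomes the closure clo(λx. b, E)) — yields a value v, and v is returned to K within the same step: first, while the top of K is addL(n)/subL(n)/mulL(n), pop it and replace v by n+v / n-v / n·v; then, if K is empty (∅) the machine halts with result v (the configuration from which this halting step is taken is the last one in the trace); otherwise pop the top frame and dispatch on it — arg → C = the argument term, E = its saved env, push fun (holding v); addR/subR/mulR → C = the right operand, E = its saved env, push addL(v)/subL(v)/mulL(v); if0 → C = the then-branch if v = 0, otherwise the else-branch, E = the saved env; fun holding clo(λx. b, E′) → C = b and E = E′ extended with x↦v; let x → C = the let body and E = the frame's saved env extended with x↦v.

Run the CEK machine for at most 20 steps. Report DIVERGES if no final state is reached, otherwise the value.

step 0: [C=(1 + ((λx. (x x)) (λx. (x x)))) | E=∅ | K=∅]
step 1: [C=1 | E=∅ | K=[addR]]
step 2: [C=((λx. (x x)) (λx. (x x))) | E=∅ | K=[addL(1)]]
step 3: [C=(λx. (x x)) | E=∅ | K=[arg :: addL(1)]]
step 4: [C=(λx. (x x)) | E=∅ | K=[fun :: addL(1)]]
step 5: [C=(x x) | E={x↦clo(λx. (x x), ∅)} | K=[addL(1)]]
step 6: [C=x | E={x↦clo(λx. (x x), ∅)} | K=[arg :: addL(1)]]
step 7: [C=x | E={x↦clo(λx. (x x), ∅)} | K=[fun :: addL(1)]]
… configuration repeats with period 3 (steps 5–7 recur indefinitely) …

Answer: DIVERGES (no final state within 20 steps)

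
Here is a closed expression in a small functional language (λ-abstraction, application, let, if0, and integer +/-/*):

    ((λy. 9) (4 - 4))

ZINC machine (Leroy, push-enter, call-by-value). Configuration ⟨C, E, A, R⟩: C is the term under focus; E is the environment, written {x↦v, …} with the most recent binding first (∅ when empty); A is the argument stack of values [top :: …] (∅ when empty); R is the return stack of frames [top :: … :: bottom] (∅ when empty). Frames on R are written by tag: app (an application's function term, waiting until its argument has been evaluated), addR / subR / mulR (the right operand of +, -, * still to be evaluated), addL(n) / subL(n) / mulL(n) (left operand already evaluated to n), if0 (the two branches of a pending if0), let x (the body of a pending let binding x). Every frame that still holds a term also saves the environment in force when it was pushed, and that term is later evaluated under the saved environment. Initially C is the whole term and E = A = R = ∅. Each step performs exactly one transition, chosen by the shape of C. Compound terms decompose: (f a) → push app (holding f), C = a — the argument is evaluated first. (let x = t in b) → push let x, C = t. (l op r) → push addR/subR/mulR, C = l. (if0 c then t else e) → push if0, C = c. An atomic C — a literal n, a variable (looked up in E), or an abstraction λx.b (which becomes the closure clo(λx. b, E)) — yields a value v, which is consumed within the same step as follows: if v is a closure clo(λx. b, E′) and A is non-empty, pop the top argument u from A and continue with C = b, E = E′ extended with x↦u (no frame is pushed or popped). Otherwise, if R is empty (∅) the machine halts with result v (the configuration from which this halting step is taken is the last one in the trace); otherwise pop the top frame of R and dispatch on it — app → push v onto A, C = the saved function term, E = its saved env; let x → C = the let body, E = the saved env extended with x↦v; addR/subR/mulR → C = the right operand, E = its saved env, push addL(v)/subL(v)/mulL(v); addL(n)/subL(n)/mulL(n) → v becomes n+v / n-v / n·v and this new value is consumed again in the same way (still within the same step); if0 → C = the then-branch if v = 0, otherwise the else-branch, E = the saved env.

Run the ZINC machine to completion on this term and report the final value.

0. <C=((λy. 9) (4 - 4)), E=∅, A=∅, R=∅>
1. <C=(4 - 4), E=∅, A=∅, R=[app]>
2. <C=4, E=∅, A=∅, R=[subR :: app]>
3. <C=4, E=∅, A=∅, R=[subL(4) :: app]>
4. <C=(λy. 9), E=∅, A=[0], R=∅>
5. <C=9, E={y↦0}, A=∅, R=∅>
→ final value 9

Answer: 9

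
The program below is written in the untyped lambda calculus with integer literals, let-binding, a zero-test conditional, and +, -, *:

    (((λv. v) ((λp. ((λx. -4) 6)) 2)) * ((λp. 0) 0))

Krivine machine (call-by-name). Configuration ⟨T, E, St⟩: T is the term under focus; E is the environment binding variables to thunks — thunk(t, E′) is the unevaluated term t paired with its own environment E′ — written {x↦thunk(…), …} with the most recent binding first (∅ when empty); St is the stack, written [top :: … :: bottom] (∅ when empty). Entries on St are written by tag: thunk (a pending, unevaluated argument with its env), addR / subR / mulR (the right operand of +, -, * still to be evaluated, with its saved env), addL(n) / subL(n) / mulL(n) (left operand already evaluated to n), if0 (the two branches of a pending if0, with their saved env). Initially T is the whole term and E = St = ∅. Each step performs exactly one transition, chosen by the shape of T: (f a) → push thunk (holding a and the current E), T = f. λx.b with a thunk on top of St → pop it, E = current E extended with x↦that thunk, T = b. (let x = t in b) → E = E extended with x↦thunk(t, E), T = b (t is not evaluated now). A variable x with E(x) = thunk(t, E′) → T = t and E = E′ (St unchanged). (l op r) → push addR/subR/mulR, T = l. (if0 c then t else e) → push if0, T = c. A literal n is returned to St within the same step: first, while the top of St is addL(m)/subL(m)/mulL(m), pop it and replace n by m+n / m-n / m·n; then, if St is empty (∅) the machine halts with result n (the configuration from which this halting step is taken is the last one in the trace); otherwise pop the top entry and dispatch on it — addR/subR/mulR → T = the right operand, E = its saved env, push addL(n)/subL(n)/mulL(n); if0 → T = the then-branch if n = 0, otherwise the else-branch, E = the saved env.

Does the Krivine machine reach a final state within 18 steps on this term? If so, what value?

[0] <T=(((λv. v) ((λp. ((λx. -4) 6)) 2)) * ((λp. 0) 0)), E=∅, St=∅>
[1] <T=((λv. v) ((λp. ((λx. -4) 6)) 2)), E=∅, St=[mulR]>
[2] <T=(λv. v), E=∅, St=[thunk :: mulR]>
[3] <T=v, E={v↦thunk(((λp. ((λx. -4) 6)) 2), ∅)}, St=[mulR]>
[4] <T=((λp. ((λx. -4) 6)) 2), E=∅, St=[mulR]>
[5] <T=(λp. ((λx. -4) 6)), E=∅, St=[thunk :: mulR]>
[6] <T=((λx. -4) 6), E={p↦thunk(2, ∅)}, St=[mulR]>
[7] <T=(λx. -4), E={p↦thunk(2, ∅)}, St=[thunk :: mulR]>
[8] <T=-4, E={x↦thunk(6, {p↦thunk(2, ∅)}), p↦thunk(2, ∅)}, St=[mulR]>
[9] <T=((λp. 0) 0), E=∅, St=[mulL(-4)]>
[10] <T=(λp. 0), E=∅, St=[thunk :: mulL(-4)]>
[11] <T=0, E={p↦thunk(0, ∅)}, St=[mulL(-4)]>
→ final value 0

Answer: 0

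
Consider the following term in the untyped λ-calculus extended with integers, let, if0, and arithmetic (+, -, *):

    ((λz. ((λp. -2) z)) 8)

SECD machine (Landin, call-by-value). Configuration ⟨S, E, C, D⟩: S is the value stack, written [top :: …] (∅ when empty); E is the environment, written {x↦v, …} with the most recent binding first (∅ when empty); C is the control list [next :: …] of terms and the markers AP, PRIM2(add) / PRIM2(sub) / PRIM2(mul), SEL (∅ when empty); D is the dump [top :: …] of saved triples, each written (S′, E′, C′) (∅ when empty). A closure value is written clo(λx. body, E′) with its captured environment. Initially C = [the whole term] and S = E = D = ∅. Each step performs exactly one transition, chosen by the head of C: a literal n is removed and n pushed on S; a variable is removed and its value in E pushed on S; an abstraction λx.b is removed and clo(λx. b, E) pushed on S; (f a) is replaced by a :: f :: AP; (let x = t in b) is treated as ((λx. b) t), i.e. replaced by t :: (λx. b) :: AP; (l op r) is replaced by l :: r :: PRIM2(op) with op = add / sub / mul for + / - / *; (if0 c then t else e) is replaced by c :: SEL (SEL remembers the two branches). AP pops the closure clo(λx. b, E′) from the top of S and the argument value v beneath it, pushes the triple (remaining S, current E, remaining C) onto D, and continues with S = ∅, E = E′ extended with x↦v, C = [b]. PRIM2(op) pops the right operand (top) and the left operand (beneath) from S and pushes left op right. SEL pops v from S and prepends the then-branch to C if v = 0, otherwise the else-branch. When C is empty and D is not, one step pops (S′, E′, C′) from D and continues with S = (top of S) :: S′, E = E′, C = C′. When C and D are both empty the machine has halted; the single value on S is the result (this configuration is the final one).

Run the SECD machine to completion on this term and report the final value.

0. [S=∅ | E=∅ | C=[((λz. ((λp. -2) z)) 8)] | D=∅]
1. [S=∅ | E=∅ | C=[8 :: (λz. ((λp. -2) z)) :: AP] | D=∅]
2. [S=[8] | E=∅ | C=[(λz. ((λp. -2) z)) :: AP] | D=∅]
3. [S=[clo(λz. ((λp. -2) z), ∅) :: 8] | E=∅ | C=[AP] | D=∅]
4. [S=∅ | E={z↦8} | C=[((λp. -2) z)] | D=[(∅, ∅, ∅)]]
5. [S=∅ | E={z↦8} | C=[z :: (λp. -2) :: AP] | D=[(∅, ∅, ∅)]]
6. [S=[8] | E={z↦8} | C=[(λp. -2) :: AP] | D=[(∅, ∅, ∅)]]
7. [S=[clo(λp. -2, {z↦8}) :: 8] | E={z↦8} | C=[AP] | D=[(∅, ∅, ∅)]]
8. [S=∅ | E={p↦8, z↦8} | C=[-2] | D=[(∅, {z↦8}, ∅) :: (∅, ∅, ∅)]]
9. [S=[-2] | E={p↦8, z↦8} | C=∅ | D=[(∅, {z↦8}, ∅) :: (∅, ∅, ∅)]]
10. [S=[-2] | E={z↦8} | C=∅ | D=[(∅, ∅, ∅)]]
11. [S=[-2] | E=∅ | C=∅ | D=∅]
→ final value -2

Answer: -2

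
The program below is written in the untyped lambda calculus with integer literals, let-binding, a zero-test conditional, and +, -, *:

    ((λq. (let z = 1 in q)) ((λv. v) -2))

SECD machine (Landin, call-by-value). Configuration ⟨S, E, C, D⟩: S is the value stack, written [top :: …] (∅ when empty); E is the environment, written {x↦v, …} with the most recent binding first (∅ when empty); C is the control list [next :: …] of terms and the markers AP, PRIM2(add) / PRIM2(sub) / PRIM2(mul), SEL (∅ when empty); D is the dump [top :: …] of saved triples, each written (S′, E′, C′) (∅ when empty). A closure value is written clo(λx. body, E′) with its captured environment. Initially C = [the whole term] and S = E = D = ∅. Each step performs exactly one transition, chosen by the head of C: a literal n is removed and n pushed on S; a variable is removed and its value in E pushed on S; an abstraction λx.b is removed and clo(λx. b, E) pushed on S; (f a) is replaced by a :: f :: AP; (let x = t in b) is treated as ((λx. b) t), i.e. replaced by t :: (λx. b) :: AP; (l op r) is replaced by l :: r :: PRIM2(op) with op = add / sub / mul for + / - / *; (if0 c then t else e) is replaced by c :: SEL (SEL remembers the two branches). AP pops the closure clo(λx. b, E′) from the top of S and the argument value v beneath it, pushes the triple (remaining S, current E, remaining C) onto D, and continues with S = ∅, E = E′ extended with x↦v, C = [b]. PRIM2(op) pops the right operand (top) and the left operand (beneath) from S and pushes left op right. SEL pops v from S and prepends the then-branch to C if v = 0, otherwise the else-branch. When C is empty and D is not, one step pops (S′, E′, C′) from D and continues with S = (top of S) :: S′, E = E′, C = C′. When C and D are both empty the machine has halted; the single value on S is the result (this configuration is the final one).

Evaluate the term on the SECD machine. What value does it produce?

Answer: -2

Derivation:
0. [S=∅ | E=∅ | C=[((λq. (let z = 1 in q)) ((λv. v) -2))] | D=∅]
1. [S=∅ | E=∅ | C=[((λv. v) -2) :: (λq. (let z = 1 in q)) :: AP] | D=∅]
2. [S=∅ | E=∅ | C=[-2 :: (λv. v) :: AP :: (λq. (let z = 1 in q)) :: AP] | D=∅]
3. [S=[-2] | E=∅ | C=[(λv. v) :: AP :: (λq. (let z = 1 in q)) :: AP] | D=∅]
4. [S=[clo(λv. v, ∅) :: -2] | E=∅ | C=[AP :: (λq. (let z = 1 in q)) :: AP] | D=∅]
5. [S=∅ | E={v↦-2} | C=[v] | D=[(∅, ∅, [(λq. (let z = 1 in q)) :: AP])]]
6. [S=[-2] | E={v↦-2} | C=∅ | D=[(∅, ∅, [(λq. (let z = 1 in q)) :: AP])]]
7. [S=[-2] | E=∅ | C=[(λq. (let z = 1 in q)) :: AP] | D=∅]
8. [S=[clo(λq. (let z = 1 in q), ∅) :: -2] | E=∅ | C=[AP] | D=∅]
9. [S=∅ | E={q↦-2} | C=[(let z = 1 in q)] | D=[(∅, ∅, ∅)]]
10. [S=∅ | E={q↦-2} | C=[1 :: (λz. q) :: AP] | D=[(∅, ∅, ∅)]]
11. [S=[1] | E={q↦-2} | C=[(λz. q) :: AP] | D=[(∅, ∅, ∅)]]
12. [S=[clo(λz. q, {q↦-2}) :: 1] | E={q↦-2} | C=[AP] | D=[(∅, ∅, ∅)]]
13. [S=∅ | E={z↦1, q↦-2} | C=[q] | D=[(∅, {q↦-2}, ∅) :: (∅, ∅, ∅)]]
14. [S=[-2] | E={z↦1, q↦-2} | C=∅ | D=[(∅, {q↦-2}, ∅) :: (∅, ∅, ∅)]]
15. [S=[-2] | E={q↦-2} | C=∅ | D=[(∅, ∅, ∅)]]
16. [S=[-2] | E=∅ | C=∅ | D=∅]
→ final value -2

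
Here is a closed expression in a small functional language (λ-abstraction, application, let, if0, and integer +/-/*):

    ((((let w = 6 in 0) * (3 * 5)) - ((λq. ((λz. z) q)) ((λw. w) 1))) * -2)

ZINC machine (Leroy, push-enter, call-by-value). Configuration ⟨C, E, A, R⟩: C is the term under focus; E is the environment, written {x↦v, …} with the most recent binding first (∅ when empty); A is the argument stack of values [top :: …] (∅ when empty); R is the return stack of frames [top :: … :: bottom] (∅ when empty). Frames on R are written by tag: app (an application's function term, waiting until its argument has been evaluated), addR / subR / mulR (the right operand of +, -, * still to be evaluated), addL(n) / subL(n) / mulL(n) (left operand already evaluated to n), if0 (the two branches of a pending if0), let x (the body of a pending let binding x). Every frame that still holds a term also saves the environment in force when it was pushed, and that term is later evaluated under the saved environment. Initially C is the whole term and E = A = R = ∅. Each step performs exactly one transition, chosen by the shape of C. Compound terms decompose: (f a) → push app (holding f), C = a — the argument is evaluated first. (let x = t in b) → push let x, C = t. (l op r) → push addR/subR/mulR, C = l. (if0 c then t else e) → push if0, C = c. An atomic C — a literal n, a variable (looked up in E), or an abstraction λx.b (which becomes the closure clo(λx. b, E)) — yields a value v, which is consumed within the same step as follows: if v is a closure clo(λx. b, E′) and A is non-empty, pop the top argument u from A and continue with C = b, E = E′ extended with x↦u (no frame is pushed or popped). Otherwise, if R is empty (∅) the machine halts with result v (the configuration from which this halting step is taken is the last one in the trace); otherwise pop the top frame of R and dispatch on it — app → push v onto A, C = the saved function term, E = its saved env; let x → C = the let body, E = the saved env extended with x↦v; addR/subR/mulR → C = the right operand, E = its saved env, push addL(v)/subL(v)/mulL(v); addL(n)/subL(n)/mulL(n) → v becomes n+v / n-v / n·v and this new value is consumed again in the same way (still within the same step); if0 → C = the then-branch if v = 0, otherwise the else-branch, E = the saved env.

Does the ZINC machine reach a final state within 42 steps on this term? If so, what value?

step 0: <C=((((let w = 6 in 0) * (3 * 5)) - ((λq. ((λz. z) q)) ((λw. w) 1))) * -2), E=∅, A=∅, R=∅>
step 1: <C=(((let w = 6 in 0) * (3 * 5)) - ((λq. ((λz. z) q)) ((λw. w) 1))), E=∅, A=∅, R=[mulR]>
step 2: <C=((let w = 6 in 0) * (3 * 5)), E=∅, A=∅, R=[subR :: mulR]>
step 3: <C=(let w = 6 in 0), E=∅, A=∅, R=[mulR :: subR :: mulR]>
step 4: <C=6, E=∅, A=∅, R=[let w :: mulR :: subR :: mulR]>
step 5: <C=0, E={w↦6}, A=∅, R=[mulR :: subR :: mulR]>
step 6: <C=(3 * 5), E=∅, A=∅, R=[mulL(0) :: subR :: mulR]>
step 7: <C=3, E=∅, A=∅, R=[mulR :: mulL(0) :: subR :: mulR]>
step 8: <C=5, E=∅, A=∅, R=[mulL(3) :: mulL(0) :: subR :: mulR]>
step 9: <C=((λq. ((λz. z) q)) ((λw. w) 1)), E=∅, A=∅, R=[subL(0) :: mulR]>
step 10: <C=((λw. w) 1), E=∅, A=∅, R=[app :: subL(0) :: mulR]>
step 11: <C=1, E=∅, A=∅, R=[app :: app :: subL(0) :: mulR]>
step 12: <C=(λw. w), E=∅, A=[1], R=[app :: subL(0) :: mulR]>
step 13: <C=w, E={w↦1}, A=∅, R=[app :: subL(0) :: mulR]>
step 14: <C=(λq. ((λz. z) q)), E=∅, A=[1], R=[subL(0) :: mulR]>
step 15: <C=((λz. z) q), E={q↦1}, A=∅, R=[subL(0) :: mulR]>
step 16: <C=q, E={q↦1}, A=∅, R=[app :: subL(0) :: mulR]>
step 17: <C=(λz. z), E={q↦1}, A=[1], R=[subL(0) :: mulR]>
step 18: <C=z, E={z↦1, q↦1}, A=∅, R=[subL(0) :: mulR]>
step 19: <C=-2, E=∅, A=∅, R=[mulL(-1)]>
→ final value 2

Answer: 2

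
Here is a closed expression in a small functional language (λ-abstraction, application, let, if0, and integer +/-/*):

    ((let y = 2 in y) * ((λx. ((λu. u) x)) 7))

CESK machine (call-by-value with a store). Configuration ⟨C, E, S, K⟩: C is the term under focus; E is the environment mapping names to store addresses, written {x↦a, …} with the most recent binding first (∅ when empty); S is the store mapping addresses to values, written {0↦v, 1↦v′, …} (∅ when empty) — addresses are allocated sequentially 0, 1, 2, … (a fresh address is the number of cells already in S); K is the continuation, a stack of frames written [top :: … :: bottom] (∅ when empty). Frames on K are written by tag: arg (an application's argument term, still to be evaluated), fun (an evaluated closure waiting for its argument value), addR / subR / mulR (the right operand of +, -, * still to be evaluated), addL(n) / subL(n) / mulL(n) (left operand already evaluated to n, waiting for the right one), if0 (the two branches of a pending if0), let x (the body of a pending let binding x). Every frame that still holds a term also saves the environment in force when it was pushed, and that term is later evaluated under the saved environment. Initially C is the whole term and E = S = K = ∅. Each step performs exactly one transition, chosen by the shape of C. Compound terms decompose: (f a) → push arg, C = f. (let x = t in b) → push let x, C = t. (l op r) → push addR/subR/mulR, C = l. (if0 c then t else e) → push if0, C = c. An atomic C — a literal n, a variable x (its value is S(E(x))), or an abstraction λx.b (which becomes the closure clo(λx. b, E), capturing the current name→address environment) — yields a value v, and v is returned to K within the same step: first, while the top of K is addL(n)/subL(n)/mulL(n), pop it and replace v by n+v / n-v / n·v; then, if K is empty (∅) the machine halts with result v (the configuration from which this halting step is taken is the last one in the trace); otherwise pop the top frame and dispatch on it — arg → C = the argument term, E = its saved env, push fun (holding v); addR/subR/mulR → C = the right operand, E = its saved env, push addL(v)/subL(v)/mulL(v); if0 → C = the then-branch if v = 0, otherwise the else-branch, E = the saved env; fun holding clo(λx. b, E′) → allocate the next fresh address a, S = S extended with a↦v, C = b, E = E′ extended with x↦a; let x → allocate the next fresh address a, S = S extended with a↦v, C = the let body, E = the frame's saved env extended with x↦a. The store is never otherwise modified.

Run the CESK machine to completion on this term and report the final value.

t=0: ⟨C=((let y = 2 in y) * ((λx. ((λu. u) x)) 7)); E=∅; S=∅; K=∅⟩
t=1: ⟨C=(let y = 2 in y); E=∅; S=∅; K=[mulR]⟩
t=2: ⟨C=2; E=∅; S=∅; K=[let y :: mulR]⟩
t=3: ⟨C=y; E={y↦0}; S={0↦2}; K=[mulR]⟩
t=4: ⟨C=((λx. ((λu. u) x)) 7); E=∅; S={0↦2}; K=[mulL(2)]⟩
t=5: ⟨C=(λx. ((λu. u) x)); E=∅; S={0↦2}; K=[arg :: mulL(2)]⟩
t=6: ⟨C=7; E=∅; S={0↦2}; K=[fun :: mulL(2)]⟩
t=7: ⟨C=((λu. u) x); E={x↦1}; S={0↦2, 1↦7}; K=[mulL(2)]⟩
t=8: ⟨C=(λu. u); E={x↦1}; S={0↦2, 1↦7}; K=[arg :: mulL(2)]⟩
t=9: ⟨C=x; E={x↦1}; S={0↦2, 1↦7}; K=[fun :: mulL(2)]⟩
t=10: ⟨C=u; E={u↦2, x↦1}; S={0↦2, 1↦7, 2↦7}; K=[mulL(2)]⟩
→ final value 14

Answer: 14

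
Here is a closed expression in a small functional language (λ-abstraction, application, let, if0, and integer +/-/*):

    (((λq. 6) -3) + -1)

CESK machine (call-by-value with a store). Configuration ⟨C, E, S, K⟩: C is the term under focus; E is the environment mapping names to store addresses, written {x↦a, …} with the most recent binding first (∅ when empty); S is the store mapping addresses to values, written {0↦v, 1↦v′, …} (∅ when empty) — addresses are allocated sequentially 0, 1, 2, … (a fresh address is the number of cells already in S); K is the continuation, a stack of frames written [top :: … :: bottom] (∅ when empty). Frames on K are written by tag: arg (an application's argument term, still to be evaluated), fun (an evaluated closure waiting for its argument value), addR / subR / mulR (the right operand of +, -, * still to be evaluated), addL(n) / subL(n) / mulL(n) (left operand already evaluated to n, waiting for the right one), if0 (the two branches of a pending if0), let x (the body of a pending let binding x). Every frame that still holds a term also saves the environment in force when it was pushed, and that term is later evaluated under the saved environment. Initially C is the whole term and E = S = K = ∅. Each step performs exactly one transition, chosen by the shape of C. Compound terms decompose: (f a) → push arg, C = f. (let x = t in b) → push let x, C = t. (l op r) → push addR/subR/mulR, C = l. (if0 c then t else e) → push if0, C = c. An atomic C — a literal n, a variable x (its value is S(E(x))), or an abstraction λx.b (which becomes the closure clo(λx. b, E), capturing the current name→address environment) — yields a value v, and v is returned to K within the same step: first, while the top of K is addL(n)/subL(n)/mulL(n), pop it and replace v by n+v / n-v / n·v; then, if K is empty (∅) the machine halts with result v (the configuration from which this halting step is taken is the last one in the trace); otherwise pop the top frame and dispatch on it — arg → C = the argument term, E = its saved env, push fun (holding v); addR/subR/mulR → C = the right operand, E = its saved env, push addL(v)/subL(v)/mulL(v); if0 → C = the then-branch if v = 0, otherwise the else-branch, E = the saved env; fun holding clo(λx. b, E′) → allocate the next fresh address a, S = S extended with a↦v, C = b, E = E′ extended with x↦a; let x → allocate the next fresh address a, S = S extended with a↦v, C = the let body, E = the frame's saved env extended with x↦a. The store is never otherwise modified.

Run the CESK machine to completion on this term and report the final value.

Answer: 5

Machine steps:
t=0: <C=(((λq. 6) -3) + -1), E=∅, S=∅, K=∅>
t=1: <C=((λq. 6) -3), E=∅, S=∅, K=[addR]>
t=2: <C=(λq. 6), E=∅, S=∅, K=[arg :: addR]>
t=3: <C=-3, E=∅, S=∅, K=[fun :: addR]>
t=4: <C=6, E={q↦0}, S={0↦-3}, K=[addR]>
t=5: <C=-1, E=∅, S={0↦-3}, K=[addL(6)]>
→ final value 5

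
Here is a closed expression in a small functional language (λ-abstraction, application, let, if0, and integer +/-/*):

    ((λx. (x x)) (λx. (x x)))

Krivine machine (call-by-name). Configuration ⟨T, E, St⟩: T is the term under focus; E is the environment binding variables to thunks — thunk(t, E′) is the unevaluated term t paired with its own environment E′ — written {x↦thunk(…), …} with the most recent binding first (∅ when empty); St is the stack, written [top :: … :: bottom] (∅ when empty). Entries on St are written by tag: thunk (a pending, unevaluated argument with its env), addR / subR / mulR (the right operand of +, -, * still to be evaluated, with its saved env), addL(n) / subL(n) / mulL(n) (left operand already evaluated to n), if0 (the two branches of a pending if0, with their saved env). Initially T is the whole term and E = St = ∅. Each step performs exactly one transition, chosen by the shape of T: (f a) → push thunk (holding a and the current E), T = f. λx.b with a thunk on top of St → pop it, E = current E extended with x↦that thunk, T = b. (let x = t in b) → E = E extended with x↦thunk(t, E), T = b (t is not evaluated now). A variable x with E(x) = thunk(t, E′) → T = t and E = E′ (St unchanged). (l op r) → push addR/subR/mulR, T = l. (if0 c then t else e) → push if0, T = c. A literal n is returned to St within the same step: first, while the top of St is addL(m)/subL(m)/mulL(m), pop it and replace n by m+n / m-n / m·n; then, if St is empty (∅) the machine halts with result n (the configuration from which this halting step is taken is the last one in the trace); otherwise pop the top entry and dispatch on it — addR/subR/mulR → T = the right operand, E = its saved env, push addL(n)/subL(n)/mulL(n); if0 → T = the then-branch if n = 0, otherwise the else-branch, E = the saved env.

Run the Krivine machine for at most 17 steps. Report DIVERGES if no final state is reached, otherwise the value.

step 0: ⟨T=((λx. (x x)) (λx. (x x))); E=∅; St=∅⟩
step 1: ⟨T=(λx. (x x)); E=∅; St=[thunk]⟩
step 2: ⟨T=(x x); E={x↦thunk((λx. (x x)), ∅)}; St=∅⟩
step 3: ⟨T=x; E={x↦thunk((λx. (x x)), ∅)}; St=[thunk]⟩
step 4: ⟨T=(λx. (x x)); E=∅; St=[thunk]⟩
step 5: ⟨T=(x x); E={x↦thunk(x, {x↦thunk((λx. (x x)), ∅)})}; St=∅⟩
step 6: ⟨T=x; E={x↦thunk(x, {x↦thunk((λx. (x x)), ∅)})}; St=[thunk]⟩
step 7: ⟨T=x; E={x↦thunk((λx. (x x)), ∅)}; St=[thunk]⟩
step 8: ⟨T=(λx. (x x)); E=∅; St=[thunk]⟩
step 9: ⟨T=(x x); E={x↦thunk(x, {x↦thunk(x, {x↦thunk((λx. (x x)), ∅)})})}; St=∅⟩
step 10: ⟨T=x; E={x↦thunk(x, {x↦thunk(x, {x↦thunk((λx. (x x)), ∅)})})}; St=[thunk]⟩
step 11: ⟨T=x; E={x↦thunk(x, {x↦thunk((λx. (x x)), ∅)})}; St=[thunk]⟩
step 12: ⟨T=x; E={x↦thunk((λx. (x x)), ∅)}; St=[thunk]⟩
step 13: ⟨T=(λx. (x x)); E=∅; St=[thunk]⟩
step 14: ⟨T=(x x); E={x↦thunk(x, {x↦thunk(x, {x↦thunk(x, {x↦thunk((λx. (x x)), ∅)})})})}; St=∅⟩
step 15: ⟨T=x; E={x↦thunk(x, {x↦thunk(x, {x↦thunk(x, {x↦thunk((λx. (x x)), ∅)})})})}; St=[thunk]⟩
step 16: ⟨T=x; E={x↦thunk(x, {x↦thunk(x, {x↦thunk((λx. (x x)), ∅)})})}; St=[thunk]⟩
step 17: ⟨T=x; E={x↦thunk(x, {x↦thunk((λx. (x x)), ∅)})}; St=[thunk]⟩
→ 17 transitions taken and the configuration is still not final: no result within 17 steps

Answer: DIVERGES (no final state within 17 steps)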